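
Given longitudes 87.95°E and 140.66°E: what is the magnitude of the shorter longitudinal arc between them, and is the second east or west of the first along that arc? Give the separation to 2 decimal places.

52.71° east

Raw difference: 140.66 − 87.95 = 52.71°.
Normalise into (−180°, 180°]: 52.71° stays 52.71°.
Positive ⇒ the second point lies to the east; separation 52.71°.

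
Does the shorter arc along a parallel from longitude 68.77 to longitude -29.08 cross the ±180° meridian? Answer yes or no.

Signed shortest Δλ = ((-29.08 − 68.77 + 180) mod 360) − 180 = -97.85°.
Going west by 97.85° from +68.77° reaches -29.08° without touching 180°.

No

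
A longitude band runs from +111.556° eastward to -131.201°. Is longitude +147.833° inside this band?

Yes

Band width going east from +111.556° to -131.201°: ((-131.201 − 111.556) mod 360) = 117.243°.
Offset of +147.833° east of the west edge: ((147.833 − 111.556) mod 360) = 36.277°.
36.277° ≤ 117.243° ⇒ inside.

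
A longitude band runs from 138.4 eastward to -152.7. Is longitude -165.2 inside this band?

Yes

Band width going east from +138.4° to -152.7°: ((-152.7 − 138.4) mod 360) = 68.9°.
Offset of -165.2° east of the west edge: ((-165.2 − 138.4) mod 360) = 56.4°.
56.4° ≤ 68.9° ⇒ inside.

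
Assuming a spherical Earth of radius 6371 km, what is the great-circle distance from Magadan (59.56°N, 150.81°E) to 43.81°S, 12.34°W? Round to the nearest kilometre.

Δλ = -12.34 − 150.81 = -163.15°.
Δφ = -43.81 − 59.56 = -103.37°.
a = sin²(Δφ/2) + cos φ₁ · cos φ₂ · sin²(Δλ/2) = 0.973379.
c = 2·atan2(√a, √(1−a)) = 2.81381 rad → d = 6371·c ≈ 17926.78 km.

17927 km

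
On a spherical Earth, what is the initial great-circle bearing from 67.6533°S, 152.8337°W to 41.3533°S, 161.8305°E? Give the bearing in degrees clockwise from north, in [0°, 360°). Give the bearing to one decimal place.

293.9°

Δλ = 161.8305 − -152.8337 = 314.6642°; wrapped into (−180°, 180°]: -45.3358°.
θ = atan2( sin Δλ · cos φ₂ , cos φ₁ · sin φ₂ − sin φ₁ · cos φ₂ · cos Δλ )
  = atan2(-0.53389, 0.23684) = -66.078° → normalised to [0°, 360°): 293.922°.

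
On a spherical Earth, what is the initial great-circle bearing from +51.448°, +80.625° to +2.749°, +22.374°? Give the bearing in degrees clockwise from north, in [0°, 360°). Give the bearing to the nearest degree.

Δλ = 22.374 − 80.625 = -58.251°.
θ = atan2( sin Δλ · cos φ₂ , cos φ₁ · sin φ₂ − sin φ₁ · cos φ₂ · cos Δλ )
  = atan2(-0.84938, -0.38115) = -114.167° → normalised to [0°, 360°): 245.833°.

246°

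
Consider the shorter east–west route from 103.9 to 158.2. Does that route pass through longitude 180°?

No

Signed shortest Δλ = ((158.2 − 103.9 + 180) mod 360) − 180 = 54.3°.
Going east by 54.3° from +103.9° reaches +158.2° without touching 180°.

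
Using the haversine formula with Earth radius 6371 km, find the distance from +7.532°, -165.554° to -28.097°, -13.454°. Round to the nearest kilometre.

16299 km

Δλ = -13.454 − -165.554 = 152.100°.
Δφ = -28.097 − 7.532 = -35.629°.
a = sin²(Δφ/2) + cos φ₁ · cos φ₂ · sin²(Δλ/2) = 0.917311.
c = 2·atan2(√a, √(1−a)) = 2.55824 rad → d = 6371·c ≈ 16298.57 km.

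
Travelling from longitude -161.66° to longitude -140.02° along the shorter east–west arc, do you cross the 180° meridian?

Signed shortest Δλ = ((-140.02 − -161.66 + 180) mod 360) − 180 = 21.64°.
Going east by 21.64° from -161.66° reaches -140.02° without touching 180°.

No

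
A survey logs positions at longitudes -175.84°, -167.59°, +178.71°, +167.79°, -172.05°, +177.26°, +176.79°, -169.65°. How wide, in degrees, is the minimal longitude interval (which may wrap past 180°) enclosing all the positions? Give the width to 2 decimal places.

Sort the longitudes: -175.84°, -172.05°, -169.65°, -167.59°, +167.79°, +176.79°, +177.26°, +178.71°.
Eastward gaps between consecutive values (wrapping around): 3.79°, 2.40°, 2.06°, 335.38°, 9.00°, 0.47°, 1.45°, 5.45°.
Largest gap = 335.38° ⇒ minimal covering band is its complement: 360° − 335.38° = 24.62°.
Band runs from +167.79° eastward to -167.59°, crossing the antimeridian.

24.62°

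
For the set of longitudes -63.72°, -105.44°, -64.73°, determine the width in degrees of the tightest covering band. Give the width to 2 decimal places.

Sort the longitudes: -105.44°, -64.73°, -63.72°.
Eastward gaps between consecutive values (wrapping around): 40.71°, 1.01°, 318.28°.
Largest gap = 318.28° ⇒ minimal covering band is its complement: 360° − 318.28° = 41.72°.
Band runs from -105.44° eastward to -63.72°.

41.72°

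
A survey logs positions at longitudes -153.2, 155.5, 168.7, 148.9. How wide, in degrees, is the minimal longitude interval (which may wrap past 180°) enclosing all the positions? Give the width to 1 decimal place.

Sort the longitudes: -153.2°, +148.9°, +155.5°, +168.7°.
Eastward gaps between consecutive values (wrapping around): 302.1°, 6.6°, 13.2°, 38.1°.
Largest gap = 302.1° ⇒ minimal covering band is its complement: 360° − 302.1° = 57.9°.
Band runs from +148.9° eastward to -153.2°, crossing the antimeridian.

57.9°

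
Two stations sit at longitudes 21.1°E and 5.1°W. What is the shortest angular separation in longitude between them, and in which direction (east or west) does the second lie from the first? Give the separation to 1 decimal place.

26.2° west

Raw difference: -5.1 − 21.1 = -26.2°.
Normalise into (−180°, 180°]: -26.2° stays -26.2°.
Negative ⇒ the second point lies to the west; separation 26.2°.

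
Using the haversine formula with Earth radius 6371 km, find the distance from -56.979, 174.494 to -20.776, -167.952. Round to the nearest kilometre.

4275 km

Δλ = -167.952 − 174.494 = -342.446°; wrapped into (−180°, 180°]: 17.554°.
Δφ = -20.776 − -56.979 = 36.203°.
a = sin²(Δφ/2) + cos φ₁ · cos φ₂ · sin²(Δλ/2) = 0.108398.
c = 2·atan2(√a, √(1−a)) = 0.67100 rad → d = 6371·c ≈ 4274.91 km.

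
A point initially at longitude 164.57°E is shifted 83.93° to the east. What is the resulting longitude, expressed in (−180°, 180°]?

Start at +164.57°; shift +83.93° → +248.50°.
+248.50° lies outside (−180°, 180°]; subtract 360° → -111.50°.

111.50°W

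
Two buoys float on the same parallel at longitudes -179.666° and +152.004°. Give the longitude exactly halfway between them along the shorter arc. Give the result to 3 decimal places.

+166.169°

Signed shortest Δλ from -179.666° to +152.004° is -28.330°.
Midpoint longitude = -179.666° + (-28.330°)/2 = -179.666° − 14.165° = -193.831°.
Normalise into (−180°, 180°]: +166.169°.
(The naïve average (-179.666 + +152.004)/2 = -13.831° is on the wrong side of the globe.)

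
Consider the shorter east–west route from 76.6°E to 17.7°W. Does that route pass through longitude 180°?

No

Signed shortest Δλ = ((-17.7 − 76.6 + 180) mod 360) − 180 = -94.3°.
Going west by 94.3° from +76.6° reaches -17.7° without touching 180°.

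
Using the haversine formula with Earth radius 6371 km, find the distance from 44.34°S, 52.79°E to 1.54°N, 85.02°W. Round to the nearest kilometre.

13706 km

Δλ = -85.02 − 52.79 = -137.81°.
Δφ = 1.54 − -44.34 = 45.88°.
a = sin²(Δφ/2) + cos φ₁ · cos φ₂ · sin²(Δλ/2) = 0.774251.
c = 2·atan2(√a, √(1−a)) = 2.15137 rad → d = 6371·c ≈ 13706.37 km.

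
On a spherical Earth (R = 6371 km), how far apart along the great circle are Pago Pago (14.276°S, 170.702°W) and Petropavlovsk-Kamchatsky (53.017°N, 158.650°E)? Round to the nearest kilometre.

Δλ = 158.650 − -170.702 = 329.352°; wrapped into (−180°, 180°]: -30.648°.
Δφ = 53.017 − -14.276 = 67.293°.
a = sin²(Δφ/2) + cos φ₁ · cos φ₂ · sin²(Δλ/2) = 0.347709.
c = 2·atan2(√a, √(1−a)) = 1.26130 rad → d = 6371·c ≈ 8035.72 km.

8036 km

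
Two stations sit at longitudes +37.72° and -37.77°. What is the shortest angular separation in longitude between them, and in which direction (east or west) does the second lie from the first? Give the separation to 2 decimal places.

75.49° west

Raw difference: -37.77 − 37.72 = -75.49°.
Normalise into (−180°, 180°]: -75.49° stays -75.49°.
Negative ⇒ the second point lies to the west; separation 75.49°.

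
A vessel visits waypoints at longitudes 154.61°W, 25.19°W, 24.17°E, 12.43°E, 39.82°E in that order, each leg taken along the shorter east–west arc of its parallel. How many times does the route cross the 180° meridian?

0

Leg 1: -154.61° → -25.19°, shortest Δλ = 129.42° (east) — does not cross 180°.
Leg 2: -25.19° → +24.17°, shortest Δλ = 49.36° (east) — does not cross 180°.
Leg 3: +24.17° → +12.43°, shortest Δλ = -11.74° (west) — does not cross 180°.
Leg 4: +12.43° → +39.82°, shortest Δλ = 27.39° (east) — does not cross 180°.
Total crossings: 0.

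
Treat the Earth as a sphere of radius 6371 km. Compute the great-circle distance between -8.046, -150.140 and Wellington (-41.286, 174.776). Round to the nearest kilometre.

Δλ = 174.776 − -150.140 = 324.916°; wrapped into (−180°, 180°]: -35.084°.
Δφ = -41.286 − -8.046 = -33.240°.
a = sin²(Δφ/2) + cos φ₁ · cos φ₂ · sin²(Δλ/2) = 0.149400.
c = 2·atan2(√a, √(1−a)) = 0.79372 rad → d = 6371·c ≈ 5056.78 km.

5057 km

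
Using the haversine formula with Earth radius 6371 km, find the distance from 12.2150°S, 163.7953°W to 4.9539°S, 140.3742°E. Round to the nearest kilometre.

Δλ = 140.3742 − -163.7953 = 304.1695°; wrapped into (−180°, 180°]: -55.8305°.
Δφ = -4.9539 − -12.2150 = 7.2611°.
a = sin²(Δφ/2) + cos φ₁ · cos φ₂ · sin²(Δλ/2) = 0.217426.
c = 2·atan2(√a, √(1−a)) = 0.97018 rad → d = 6371·c ≈ 6181.04 km.

6181 km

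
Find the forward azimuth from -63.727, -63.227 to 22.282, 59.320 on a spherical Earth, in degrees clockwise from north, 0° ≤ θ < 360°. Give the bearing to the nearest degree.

Δλ = 59.320 − -63.227 = 122.547°.
θ = atan2( sin Δλ · cos φ₂ , cos φ₁ · sin φ₂ − sin φ₁ · cos φ₂ · cos Δλ )
  = atan2(0.78001, -0.27855) = 109.653° → normalised to [0°, 360°): 109.653°.

110°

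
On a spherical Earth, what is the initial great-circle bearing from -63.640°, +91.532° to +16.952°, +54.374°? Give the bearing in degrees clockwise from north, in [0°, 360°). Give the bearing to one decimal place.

Δλ = 54.374 − 91.532 = -37.158°.
θ = atan2( sin Δλ · cos φ₂ , cos φ₁ · sin φ₂ − sin φ₁ · cos φ₂ · cos Δλ )
  = atan2(-0.57777, 0.81254) = -35.415° → normalised to [0°, 360°): 324.585°.

324.6°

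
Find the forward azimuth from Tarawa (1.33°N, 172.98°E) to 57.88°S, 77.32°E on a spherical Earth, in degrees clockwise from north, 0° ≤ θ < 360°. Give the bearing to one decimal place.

Δλ = 77.32 − 172.98 = -95.66°.
θ = atan2( sin Δλ · cos φ₂ , cos φ₁ · sin φ₂ − sin φ₁ · cos φ₂ · cos Δλ )
  = atan2(-0.52910, -0.84549) = -147.962° → normalised to [0°, 360°): 212.038°.

212.0°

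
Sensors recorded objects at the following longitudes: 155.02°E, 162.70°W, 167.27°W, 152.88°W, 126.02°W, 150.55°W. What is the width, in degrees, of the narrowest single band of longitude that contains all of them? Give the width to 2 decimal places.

78.96°

Sort the longitudes: -167.27°, -162.70°, -152.88°, -150.55°, -126.02°, +155.02°.
Eastward gaps between consecutive values (wrapping around): 4.57°, 9.82°, 2.33°, 24.53°, 281.04°, 37.71°.
Largest gap = 281.04° ⇒ minimal covering band is its complement: 360° − 281.04° = 78.96°.
Band runs from +155.02° eastward to -126.02°, crossing the antimeridian.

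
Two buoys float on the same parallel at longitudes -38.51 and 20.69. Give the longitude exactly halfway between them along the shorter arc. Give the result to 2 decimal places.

Signed shortest Δλ from -38.51° to +20.69° is +59.20°.
Midpoint longitude = -38.51° + (+59.20°)/2 = -38.51° + 29.60° = -8.91°.

-8.91°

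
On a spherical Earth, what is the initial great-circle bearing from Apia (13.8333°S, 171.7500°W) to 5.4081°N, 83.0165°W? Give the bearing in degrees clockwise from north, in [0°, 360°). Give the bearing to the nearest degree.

Δλ = -83.0165 − -171.7500 = 88.7335°.
θ = atan2( sin Δλ · cos φ₂ , cos φ₁ · sin φ₂ − sin φ₁ · cos φ₂ · cos Δλ )
  = atan2(0.99531, 0.09678) = 84.446° → normalised to [0°, 360°): 84.446°.

84°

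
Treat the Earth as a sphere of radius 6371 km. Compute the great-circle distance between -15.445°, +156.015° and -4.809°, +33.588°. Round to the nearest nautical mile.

Δλ = 33.588 − 156.015 = -122.427°.
Δφ = -4.809 − -15.445 = 10.636°.
a = sin²(Δφ/2) + cos φ₁ · cos φ₂ · sin²(Δλ/2) = 0.746357.
c = 2·atan2(√a, √(1−a)) = 2.08600 rad → d = 6371·c ≈ 13289.92 km ≈ 7175.98 nmi.

7176 nmi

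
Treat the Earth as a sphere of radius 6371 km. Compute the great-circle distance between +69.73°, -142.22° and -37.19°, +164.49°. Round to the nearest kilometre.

12644 km

Δλ = 164.49 − -142.22 = 306.71°; wrapped into (−180°, 180°]: -53.29°.
Δφ = -37.19 − 69.73 = -106.92°.
a = sin²(Δφ/2) + cos φ₁ · cos φ₂ · sin²(Δλ/2) = 0.701024.
c = 2·atan2(√a, √(1−a)) = 1.98455 rad → d = 6371·c ≈ 12643.57 km.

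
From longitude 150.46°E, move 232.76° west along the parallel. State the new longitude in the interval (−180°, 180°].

Start at +150.46°; shift −232.76° → -82.30°.
-82.30° already lies in (−180°, 180°].

82.30°W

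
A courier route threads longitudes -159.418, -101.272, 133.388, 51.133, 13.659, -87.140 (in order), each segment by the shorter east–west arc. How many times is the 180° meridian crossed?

Leg 1: -159.418° → -101.272°, shortest Δλ = 58.146° (east) — does not cross 180°.
Leg 2: -101.272° → +133.388°, shortest Δλ = -125.34° (west) — crosses 180°.
Leg 3: +133.388° → +51.133°, shortest Δλ = -82.255° (west) — does not cross 180°.
Leg 4: +51.133° → +13.659°, shortest Δλ = -37.474° (west) — does not cross 180°.
Leg 5: +13.659° → -87.140°, shortest Δλ = -100.799° (west) — does not cross 180°.
Total crossings: 1.

1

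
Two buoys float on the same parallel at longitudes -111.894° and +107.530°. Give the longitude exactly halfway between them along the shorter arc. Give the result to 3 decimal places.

+177.818°

Signed shortest Δλ from -111.894° to +107.530° is -140.576°.
Midpoint longitude = -111.894° + (-140.576°)/2 = -111.894° − 70.288° = -182.182°.
Normalise into (−180°, 180°]: +177.818°.
(The naïve average (-111.894 + +107.530)/2 = -2.182° is on the wrong side of the globe.)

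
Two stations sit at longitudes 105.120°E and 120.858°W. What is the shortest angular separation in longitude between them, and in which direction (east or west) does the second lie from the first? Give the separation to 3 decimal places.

Raw difference: -120.858 − 105.120 = -225.978°.
Normalise into (−180°, 180°]: -225.978° + 360° = 134.022°.
Positive ⇒ the second point lies to the east; separation 134.022°.

134.022° east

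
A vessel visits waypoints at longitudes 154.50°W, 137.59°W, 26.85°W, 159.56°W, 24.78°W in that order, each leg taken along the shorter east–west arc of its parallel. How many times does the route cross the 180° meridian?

Leg 1: -154.50° → -137.59°, shortest Δλ = 16.91° (east) — does not cross 180°.
Leg 2: -137.59° → -26.85°, shortest Δλ = 110.74° (east) — does not cross 180°.
Leg 3: -26.85° → -159.56°, shortest Δλ = -132.71° (west) — does not cross 180°.
Leg 4: -159.56° → -24.78°, shortest Δλ = 134.78° (east) — does not cross 180°.
Total crossings: 0.

0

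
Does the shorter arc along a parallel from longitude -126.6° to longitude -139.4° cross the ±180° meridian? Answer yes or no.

Signed shortest Δλ = ((-139.4 − -126.6 + 180) mod 360) − 180 = -12.8°.
Going west by 12.8° from -126.6° reaches -139.4° without touching 180°.

No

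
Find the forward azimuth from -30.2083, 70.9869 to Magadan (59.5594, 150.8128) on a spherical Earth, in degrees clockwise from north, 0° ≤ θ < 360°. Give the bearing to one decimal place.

32.3°

Δλ = 150.8128 − 70.9869 = 79.8259°.
θ = atan2( sin Δλ · cos φ₂ , cos φ₁ · sin φ₂ − sin φ₁ · cos φ₂ · cos Δλ )
  = atan2(0.49868, 0.79010) = 32.258° → normalised to [0°, 360°): 32.258°.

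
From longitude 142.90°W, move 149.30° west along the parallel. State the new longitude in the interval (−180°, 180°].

Start at -142.90°; shift −149.30° → -292.20°.
-292.20° lies outside (−180°, 180°]; add 360° → +67.80°.

67.80°E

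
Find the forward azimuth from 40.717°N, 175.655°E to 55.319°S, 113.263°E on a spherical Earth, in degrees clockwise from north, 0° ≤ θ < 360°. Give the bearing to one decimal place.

212.4°

Δλ = 113.263 − 175.655 = -62.392°.
θ = atan2( sin Δλ · cos φ₂ , cos φ₁ · sin φ₂ − sin φ₁ · cos φ₂ · cos Δλ )
  = atan2(-0.50422, -0.79529) = -147.625° → normalised to [0°, 360°): 212.375°.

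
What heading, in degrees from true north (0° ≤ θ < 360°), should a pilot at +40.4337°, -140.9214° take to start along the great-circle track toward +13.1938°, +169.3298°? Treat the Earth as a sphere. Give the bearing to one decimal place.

252.5°

Δλ = 169.3298 − -140.9214 = 310.2512°; wrapped into (−180°, 180°]: -49.7488°.
θ = atan2( sin Δλ · cos φ₂ , cos φ₁ · sin φ₂ − sin φ₁ · cos φ₂ · cos Δλ )
  = atan2(-0.74307, -0.23427) = -107.499° → normalised to [0°, 360°): 252.501°.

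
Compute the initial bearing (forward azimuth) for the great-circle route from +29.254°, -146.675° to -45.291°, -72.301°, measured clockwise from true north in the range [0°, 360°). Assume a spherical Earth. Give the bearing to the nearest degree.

Δλ = -72.301 − -146.675 = 74.374°.
θ = atan2( sin Δλ · cos φ₂ , cos φ₁ · sin φ₂ − sin φ₁ · cos φ₂ · cos Δλ )
  = atan2(0.67751, -0.71265) = 136.448° → normalised to [0°, 360°): 136.448°.

136°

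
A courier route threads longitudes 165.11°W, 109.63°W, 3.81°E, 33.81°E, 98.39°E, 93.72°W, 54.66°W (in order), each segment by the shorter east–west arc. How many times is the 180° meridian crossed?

Leg 1: -165.11° → -109.63°, shortest Δλ = 55.48° (east) — does not cross 180°.
Leg 2: -109.63° → +3.81°, shortest Δλ = 113.44° (east) — does not cross 180°.
Leg 3: +3.81° → +33.81°, shortest Δλ = 30.0° (east) — does not cross 180°.
Leg 4: +33.81° → +98.39°, shortest Δλ = 64.58° (east) — does not cross 180°.
Leg 5: +98.39° → -93.72°, shortest Δλ = 167.89° (east) — crosses 180°.
Leg 6: -93.72° → -54.66°, shortest Δλ = 39.06° (east) — does not cross 180°.
Total crossings: 1.

1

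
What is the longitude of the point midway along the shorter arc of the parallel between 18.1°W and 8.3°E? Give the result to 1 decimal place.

4.9°W

Signed shortest Δλ from -18.1° to +8.3° is +26.4°.
Midpoint longitude = -18.1° + (+26.4°)/2 = -18.1° + 13.2° = -4.9°.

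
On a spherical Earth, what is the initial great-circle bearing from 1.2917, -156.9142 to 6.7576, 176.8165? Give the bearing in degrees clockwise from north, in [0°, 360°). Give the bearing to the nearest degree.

283°

Δλ = 176.8165 − -156.9142 = 333.7307°; wrapped into (−180°, 180°]: -26.2693°.
θ = atan2( sin Δλ · cos φ₂ , cos φ₁ · sin φ₂ − sin φ₁ · cos φ₂ · cos Δλ )
  = atan2(-0.43952, 0.09757) = -77.484° → normalised to [0°, 360°): 282.516°.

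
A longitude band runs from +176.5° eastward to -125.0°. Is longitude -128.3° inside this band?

Band width going east from +176.5° to -125.0°: ((-125.0 − 176.5) mod 360) = 58.5°.
Offset of -128.3° east of the west edge: ((-128.3 − 176.5) mod 360) = 55.2°.
55.2° ≤ 58.5° ⇒ inside.

Yes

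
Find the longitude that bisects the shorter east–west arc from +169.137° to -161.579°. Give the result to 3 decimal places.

-176.221°

Signed shortest Δλ from +169.137° to -161.579° is +29.284°.
Midpoint longitude = +169.137° + (+29.284°)/2 = +169.137° + 14.642° = +183.779°.
Normalise into (−180°, 180°]: -176.221°.
(The naïve average (+169.137 + -161.579)/2 = 3.779° is on the wrong side of the globe.)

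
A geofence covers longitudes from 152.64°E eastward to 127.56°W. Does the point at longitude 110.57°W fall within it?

No

Band width going east from +152.64° to -127.56°: ((-127.56 − 152.64) mod 360) = 79.80°.
Offset of -110.57° east of the west edge: ((-110.57 − 152.64) mod 360) = 96.79°.
96.79° > 79.80° ⇒ outside.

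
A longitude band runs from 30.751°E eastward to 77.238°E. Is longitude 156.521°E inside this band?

Band width going east from +30.751° to +77.238°: ((77.238 − 30.751) mod 360) = 46.487°.
Offset of +156.521° east of the west edge: ((156.521 − 30.751) mod 360) = 125.770°.
125.770° > 46.487° ⇒ outside.

No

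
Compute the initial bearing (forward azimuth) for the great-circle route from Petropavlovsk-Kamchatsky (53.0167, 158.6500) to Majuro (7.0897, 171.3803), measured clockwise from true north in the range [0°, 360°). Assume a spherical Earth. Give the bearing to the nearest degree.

Δλ = 171.3803 − 158.6500 = 12.7303°.
θ = atan2( sin Δλ · cos φ₂ , cos φ₁ · sin φ₂ − sin φ₁ · cos φ₂ · cos Δλ )
  = atan2(0.21868, -0.69897) = 162.627° → normalised to [0°, 360°): 162.627°.

163°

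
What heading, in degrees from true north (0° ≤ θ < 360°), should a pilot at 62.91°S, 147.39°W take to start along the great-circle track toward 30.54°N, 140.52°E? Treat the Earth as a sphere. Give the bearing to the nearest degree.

300°

Δλ = 140.52 − -147.39 = 287.91°; wrapped into (−180°, 180°]: -72.09°.
θ = atan2( sin Δλ · cos φ₂ , cos φ₁ · sin φ₂ − sin φ₁ · cos φ₂ · cos Δλ )
  = atan2(-0.81954, 0.46721) = -60.313° → normalised to [0°, 360°): 299.687°.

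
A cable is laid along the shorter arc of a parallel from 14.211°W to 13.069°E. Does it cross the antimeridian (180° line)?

Signed shortest Δλ = ((13.069 − -14.211 + 180) mod 360) − 180 = 27.28°.
Going east by 27.28° from -14.211° reaches +13.069° without touching 180°.

No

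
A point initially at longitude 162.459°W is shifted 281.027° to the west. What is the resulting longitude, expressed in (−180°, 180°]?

83.486°W

Start at -162.459°; shift −281.027° → -443.486°.
-443.486° lies outside (−180°, 180°]; add 360° → -83.486°.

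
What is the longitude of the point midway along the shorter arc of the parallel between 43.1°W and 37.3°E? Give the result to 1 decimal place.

2.9°W

Signed shortest Δλ from -43.1° to +37.3° is +80.4°.
Midpoint longitude = -43.1° + (+80.4°)/2 = -43.1° + 40.2° = -2.9°.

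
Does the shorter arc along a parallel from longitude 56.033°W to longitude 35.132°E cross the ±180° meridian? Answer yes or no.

No

Signed shortest Δλ = ((35.132 − -56.033 + 180) mod 360) − 180 = 91.165°.
Going east by 91.165° from -56.033° reaches +35.132° without touching 180°.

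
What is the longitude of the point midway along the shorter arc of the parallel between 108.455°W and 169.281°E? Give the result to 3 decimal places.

149.587°W

Signed shortest Δλ from -108.455° to +169.281° is -82.264°.
Midpoint longitude = -108.455° + (-82.264°)/2 = -108.455° − 41.132° = -149.587°.
(The naïve average (-108.455 + +169.281)/2 = 30.413° is on the wrong side of the globe.)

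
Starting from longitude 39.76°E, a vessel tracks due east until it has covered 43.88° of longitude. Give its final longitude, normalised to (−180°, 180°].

83.64°E

Start at +39.76°; shift +43.88° → +83.64°.
+83.64° already lies in (−180°, 180°].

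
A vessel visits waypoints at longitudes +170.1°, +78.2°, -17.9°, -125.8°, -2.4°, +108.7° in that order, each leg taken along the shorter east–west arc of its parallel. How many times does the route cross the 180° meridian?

Leg 1: +170.1° → +78.2°, shortest Δλ = -91.9° (west) — does not cross 180°.
Leg 2: +78.2° → -17.9°, shortest Δλ = -96.1° (west) — does not cross 180°.
Leg 3: -17.9° → -125.8°, shortest Δλ = -107.9° (west) — does not cross 180°.
Leg 4: -125.8° → -2.4°, shortest Δλ = 123.4° (east) — does not cross 180°.
Leg 5: -2.4° → +108.7°, shortest Δλ = 111.1° (east) — does not cross 180°.
Total crossings: 0.

0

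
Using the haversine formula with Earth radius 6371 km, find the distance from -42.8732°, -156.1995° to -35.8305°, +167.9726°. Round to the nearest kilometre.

3153 km

Δλ = 167.9726 − -156.1995 = 324.1721°; wrapped into (−180°, 180°]: -35.8279°.
Δφ = -35.8305 − -42.8732 = 7.0427°.
a = sin²(Δφ/2) + cos φ₁ · cos φ₂ · sin²(Δλ/2) = 0.059987.
c = 2·atan2(√a, √(1−a)) = 0.49488 rad → d = 6371·c ≈ 3152.88 km.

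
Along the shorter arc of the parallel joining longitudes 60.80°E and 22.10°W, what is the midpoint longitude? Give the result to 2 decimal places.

19.35°E

Signed shortest Δλ from +60.80° to -22.10° is -82.90°.
Midpoint longitude = +60.80° + (-82.90°)/2 = +60.80° − 41.45° = +19.35°.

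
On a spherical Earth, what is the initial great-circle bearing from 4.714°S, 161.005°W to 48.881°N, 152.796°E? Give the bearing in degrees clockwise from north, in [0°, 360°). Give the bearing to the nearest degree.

329°

Δλ = 152.796 − -161.005 = 313.801°; wrapped into (−180°, 180°]: -46.199°.
θ = atan2( sin Δλ · cos φ₂ , cos φ₁ · sin φ₂ − sin φ₁ · cos φ₂ · cos Δλ )
  = atan2(-0.47464, 0.78820) = -31.055° → normalised to [0°, 360°): 328.945°.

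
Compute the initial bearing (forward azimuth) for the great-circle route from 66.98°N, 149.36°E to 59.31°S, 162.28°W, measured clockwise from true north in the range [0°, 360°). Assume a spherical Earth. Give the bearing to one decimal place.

Δλ = -162.28 − 149.36 = -311.64°; wrapped into (−180°, 180°]: 48.36°.
θ = atan2( sin Δλ · cos φ₂ , cos φ₁ · sin φ₂ − sin φ₁ · cos φ₂ · cos Δλ )
  = atan2(0.38143, -0.64841) = 149.533° → normalised to [0°, 360°): 149.533°.

149.5°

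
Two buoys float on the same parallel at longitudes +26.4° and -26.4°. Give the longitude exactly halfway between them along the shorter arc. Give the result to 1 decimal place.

+0.0°

Signed shortest Δλ from +26.4° to -26.4° is -52.8°.
Midpoint longitude = +26.4° + (-52.8°)/2 = +26.4° − 26.4° = +0.0°.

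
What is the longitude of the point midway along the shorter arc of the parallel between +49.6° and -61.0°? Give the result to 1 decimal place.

-5.7°

Signed shortest Δλ from +49.6° to -61.0° is -110.6°.
Midpoint longitude = +49.6° + (-110.6°)/2 = +49.6° − 55.3° = -5.7°.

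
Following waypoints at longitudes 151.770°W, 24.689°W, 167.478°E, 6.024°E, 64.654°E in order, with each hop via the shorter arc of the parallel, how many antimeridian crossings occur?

1

Leg 1: -151.770° → -24.689°, shortest Δλ = 127.081° (east) — does not cross 180°.
Leg 2: -24.689° → +167.478°, shortest Δλ = -167.833° (west) — crosses 180°.
Leg 3: +167.478° → +6.024°, shortest Δλ = -161.454° (west) — does not cross 180°.
Leg 4: +6.024° → +64.654°, shortest Δλ = 58.63° (east) — does not cross 180°.
Total crossings: 1.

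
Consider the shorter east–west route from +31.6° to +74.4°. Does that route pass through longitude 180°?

No

Signed shortest Δλ = ((74.4 − 31.6 + 180) mod 360) − 180 = 42.8°.
Going east by 42.8° from +31.6° reaches +74.4° without touching 180°.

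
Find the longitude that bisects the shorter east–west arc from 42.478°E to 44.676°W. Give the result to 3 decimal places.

Signed shortest Δλ from +42.478° to -44.676° is -87.154°.
Midpoint longitude = +42.478° + (-87.154°)/2 = +42.478° − 43.577° = -1.099°.

1.099°W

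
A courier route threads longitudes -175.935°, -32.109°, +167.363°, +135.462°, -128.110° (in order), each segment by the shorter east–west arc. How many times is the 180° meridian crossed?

Leg 1: -175.935° → -32.109°, shortest Δλ = 143.826° (east) — does not cross 180°.
Leg 2: -32.109° → +167.363°, shortest Δλ = -160.528° (west) — crosses 180°.
Leg 3: +167.363° → +135.462°, shortest Δλ = -31.901° (west) — does not cross 180°.
Leg 4: +135.462° → -128.110°, shortest Δλ = 96.428° (east) — crosses 180°.
Total crossings: 2.

2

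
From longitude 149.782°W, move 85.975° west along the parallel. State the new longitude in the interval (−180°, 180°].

124.243°E

Start at -149.782°; shift −85.975° → -235.757°.
-235.757° lies outside (−180°, 180°]; add 360° → +124.243°.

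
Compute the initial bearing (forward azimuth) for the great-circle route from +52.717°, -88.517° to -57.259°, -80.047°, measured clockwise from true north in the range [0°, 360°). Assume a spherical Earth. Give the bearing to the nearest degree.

Δλ = -80.047 − -88.517 = 8.470°.
θ = atan2( sin Δλ · cos φ₂ , cos φ₁ · sin φ₂ − sin φ₁ · cos φ₂ · cos Δλ )
  = atan2(0.07966, -0.93514) = 175.131° → normalised to [0°, 360°): 175.131°.

175°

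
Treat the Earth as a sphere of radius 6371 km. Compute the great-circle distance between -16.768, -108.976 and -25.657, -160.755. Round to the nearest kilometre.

5425 km

Δλ = -160.755 − -108.976 = -51.779°.
Δφ = -25.657 − -16.768 = -8.889°.
a = sin²(Δφ/2) + cos φ₁ · cos φ₂ · sin²(Δλ/2) = 0.170552.
c = 2·atan2(√a, √(1−a)) = 0.85145 rad → d = 6371·c ≈ 5424.56 km.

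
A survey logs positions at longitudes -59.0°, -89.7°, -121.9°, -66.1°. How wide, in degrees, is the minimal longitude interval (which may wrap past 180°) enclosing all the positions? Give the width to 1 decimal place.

62.9°

Sort the longitudes: -121.9°, -89.7°, -66.1°, -59.0°.
Eastward gaps between consecutive values (wrapping around): 32.2°, 23.6°, 7.1°, 297.1°.
Largest gap = 297.1° ⇒ minimal covering band is its complement: 360° − 297.1° = 62.9°.
Band runs from -121.9° eastward to -59.0°.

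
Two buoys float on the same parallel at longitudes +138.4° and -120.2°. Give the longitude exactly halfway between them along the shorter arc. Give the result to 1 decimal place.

Signed shortest Δλ from +138.4° to -120.2° is +101.4°.
Midpoint longitude = +138.4° + (+101.4°)/2 = +138.4° + 50.7° = +189.1°.
Normalise into (−180°, 180°]: -170.9°.
(The naïve average (+138.4 + -120.2)/2 = 9.1° is on the wrong side of the globe.)

-170.9°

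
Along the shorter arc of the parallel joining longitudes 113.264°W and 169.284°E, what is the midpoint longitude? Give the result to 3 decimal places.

151.990°W

Signed shortest Δλ from -113.264° to +169.284° is -77.452°.
Midpoint longitude = -113.264° + (-77.452°)/2 = -113.264° − 38.726° = -151.990°.
(The naïve average (-113.264 + +169.284)/2 = 28.01° is on the wrong side of the globe.)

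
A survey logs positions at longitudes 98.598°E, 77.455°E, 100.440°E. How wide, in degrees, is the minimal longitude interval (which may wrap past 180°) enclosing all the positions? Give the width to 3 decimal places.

Sort the longitudes: +77.455°, +98.598°, +100.440°.
Eastward gaps between consecutive values (wrapping around): 21.143°, 1.842°, 337.015°.
Largest gap = 337.015° ⇒ minimal covering band is its complement: 360° − 337.015° = 22.985°.
Band runs from +77.455° eastward to +100.440°.

22.985°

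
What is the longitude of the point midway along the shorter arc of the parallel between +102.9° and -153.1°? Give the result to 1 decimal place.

Signed shortest Δλ from +102.9° to -153.1° is +104.0°.
Midpoint longitude = +102.9° + (+104.0°)/2 = +102.9° + 52.0° = +154.9°.
(The naïve average (+102.9 + -153.1)/2 = -25.1° is on the wrong side of the globe.)

+154.9°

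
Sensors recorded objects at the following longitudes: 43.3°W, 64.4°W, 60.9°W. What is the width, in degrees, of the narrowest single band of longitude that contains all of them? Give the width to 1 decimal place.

21.1°

Sort the longitudes: -64.4°, -60.9°, -43.3°.
Eastward gaps between consecutive values (wrapping around): 3.5°, 17.6°, 338.9°.
Largest gap = 338.9° ⇒ minimal covering band is its complement: 360° − 338.9° = 21.1°.
Band runs from -64.4° eastward to -43.3°.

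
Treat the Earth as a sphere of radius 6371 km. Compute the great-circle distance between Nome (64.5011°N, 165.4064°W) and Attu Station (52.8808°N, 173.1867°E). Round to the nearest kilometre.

Δλ = 173.1867 − -165.4064 = 338.5931°; wrapped into (−180°, 180°]: -21.4069°.
Δφ = 52.8808 − 64.5011 = -11.6203°.
a = sin²(Δφ/2) + cos φ₁ · cos φ₂ · sin²(Δλ/2) = 0.019209.
c = 2·atan2(√a, √(1−a)) = 0.27809 rad → d = 6371·c ≈ 1771.72 km.

1772 km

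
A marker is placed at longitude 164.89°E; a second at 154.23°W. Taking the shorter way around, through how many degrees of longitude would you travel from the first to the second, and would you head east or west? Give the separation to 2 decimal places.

Raw difference: -154.23 − 164.89 = -319.12°.
Normalise into (−180°, 180°]: -319.12° + 360° = 40.88°.
Positive ⇒ the second point lies to the east; separation 40.88°.

40.88° east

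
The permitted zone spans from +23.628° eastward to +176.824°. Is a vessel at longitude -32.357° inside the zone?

Band width going east from +23.628° to +176.824°: ((176.824 − 23.628) mod 360) = 153.196°.
Offset of -32.357° east of the west edge: ((-32.357 − 23.628) mod 360) = 304.015°.
304.015° > 153.196° ⇒ outside.

No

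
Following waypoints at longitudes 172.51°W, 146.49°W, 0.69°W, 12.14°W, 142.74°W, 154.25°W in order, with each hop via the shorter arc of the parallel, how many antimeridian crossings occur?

Leg 1: -172.51° → -146.49°, shortest Δλ = 26.02° (east) — does not cross 180°.
Leg 2: -146.49° → -0.69°, shortest Δλ = 145.8° (east) — does not cross 180°.
Leg 3: -0.69° → -12.14°, shortest Δλ = -11.45° (west) — does not cross 180°.
Leg 4: -12.14° → -142.74°, shortest Δλ = -130.6° (west) — does not cross 180°.
Leg 5: -142.74° → -154.25°, shortest Δλ = -11.51° (west) — does not cross 180°.
Total crossings: 0.

0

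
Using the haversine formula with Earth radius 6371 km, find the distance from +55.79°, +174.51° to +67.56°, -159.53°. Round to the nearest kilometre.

Δλ = -159.53 − 174.51 = -334.04°; wrapped into (−180°, 180°]: 25.96°.
Δφ = 67.56 − 55.79 = 11.77°.
a = sin²(Δφ/2) + cos φ₁ · cos φ₂ · sin²(Δλ/2) = 0.021340.
c = 2·atan2(√a, √(1−a)) = 0.29321 rad → d = 6371·c ≈ 1868.06 km.

1868 km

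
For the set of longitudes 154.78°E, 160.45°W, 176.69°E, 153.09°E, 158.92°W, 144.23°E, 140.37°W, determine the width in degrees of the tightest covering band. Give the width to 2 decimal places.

75.40°

Sort the longitudes: -160.45°, -158.92°, -140.37°, +144.23°, +153.09°, +154.78°, +176.69°.
Eastward gaps between consecutive values (wrapping around): 1.53°, 18.55°, 284.60°, 8.86°, 1.69°, 21.91°, 22.86°.
Largest gap = 284.60° ⇒ minimal covering band is its complement: 360° − 284.60° = 75.40°.
Band runs from +144.23° eastward to -140.37°, crossing the antimeridian.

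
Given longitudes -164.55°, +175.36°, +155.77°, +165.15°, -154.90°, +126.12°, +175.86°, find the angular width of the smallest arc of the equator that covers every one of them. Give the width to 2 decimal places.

78.98°

Sort the longitudes: -164.55°, -154.90°, +126.12°, +155.77°, +165.15°, +175.36°, +175.86°.
Eastward gaps between consecutive values (wrapping around): 9.65°, 281.02°, 29.65°, 9.38°, 10.21°, 0.50°, 19.59°.
Largest gap = 281.02° ⇒ minimal covering band is its complement: 360° − 281.02° = 78.98°.
Band runs from +126.12° eastward to -154.90°, crossing the antimeridian.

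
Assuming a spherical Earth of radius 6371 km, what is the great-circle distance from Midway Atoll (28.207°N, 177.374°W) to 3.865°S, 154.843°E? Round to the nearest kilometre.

Δλ = 154.843 − -177.374 = 332.217°; wrapped into (−180°, 180°]: -27.783°.
Δφ = -3.865 − 28.207 = -32.072°.
a = sin²(Δφ/2) + cos φ₁ · cos φ₂ · sin²(Δλ/2) = 0.126989.
c = 2·atan2(√a, √(1−a)) = 0.72873 rad → d = 6371·c ≈ 4642.73 km.

4643 km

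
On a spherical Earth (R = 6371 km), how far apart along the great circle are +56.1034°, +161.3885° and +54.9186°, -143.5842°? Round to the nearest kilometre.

Δλ = -143.5842 − 161.3885 = -304.9727°; wrapped into (−180°, 180°]: 55.0273°.
Δφ = 54.9186 − 56.1034 = -1.1848°.
a = sin²(Δφ/2) + cos φ₁ · cos φ₂ · sin²(Δλ/2) = 0.068510.
c = 2·atan2(√a, √(1−a)) = 0.52966 rad → d = 6371·c ≈ 3374.46 km.

3374 km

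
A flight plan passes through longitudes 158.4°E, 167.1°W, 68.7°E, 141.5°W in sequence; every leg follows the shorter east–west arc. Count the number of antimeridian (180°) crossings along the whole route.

3

Leg 1: +158.4° → -167.1°, shortest Δλ = 34.5° (east) — crosses 180°.
Leg 2: -167.1° → +68.7°, shortest Δλ = -124.2° (west) — crosses 180°.
Leg 3: +68.7° → -141.5°, shortest Δλ = 149.8° (east) — crosses 180°.
Total crossings: 3.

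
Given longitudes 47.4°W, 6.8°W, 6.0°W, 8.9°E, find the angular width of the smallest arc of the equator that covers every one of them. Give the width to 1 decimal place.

Sort the longitudes: -47.4°, -6.8°, -6.0°, +8.9°.
Eastward gaps between consecutive values (wrapping around): 40.6°, 0.8°, 14.9°, 303.7°.
Largest gap = 303.7° ⇒ minimal covering band is its complement: 360° − 303.7° = 56.3°.
Band runs from -47.4° eastward to +8.9°.

56.3°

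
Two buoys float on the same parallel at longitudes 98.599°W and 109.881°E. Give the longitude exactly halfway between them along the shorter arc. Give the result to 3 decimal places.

Signed shortest Δλ from -98.599° to +109.881° is -151.520°.
Midpoint longitude = -98.599° + (-151.520°)/2 = -98.599° − 75.760° = -174.359°.
(The naïve average (-98.599 + +109.881)/2 = 5.641° is on the wrong side of the globe.)

174.359°W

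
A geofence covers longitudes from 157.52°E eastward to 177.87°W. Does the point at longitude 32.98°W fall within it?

No

Band width going east from +157.52° to -177.87°: ((-177.87 − 157.52) mod 360) = 24.61°.
Offset of -32.98° east of the west edge: ((-32.98 − 157.52) mod 360) = 169.50°.
169.50° > 24.61° ⇒ outside.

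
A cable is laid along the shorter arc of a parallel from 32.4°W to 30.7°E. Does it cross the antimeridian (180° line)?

Signed shortest Δλ = ((30.7 − -32.4 + 180) mod 360) − 180 = 63.1°.
Going east by 63.1° from -32.4° reaches +30.7° without touching 180°.

No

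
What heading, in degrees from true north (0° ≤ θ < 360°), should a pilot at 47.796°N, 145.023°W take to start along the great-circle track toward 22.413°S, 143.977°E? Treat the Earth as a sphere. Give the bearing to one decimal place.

241.3°

Δλ = 143.977 − -145.023 = 289.000°; wrapped into (−180°, 180°]: -71.000°.
θ = atan2( sin Δλ · cos φ₂ , cos φ₁ · sin φ₂ − sin φ₁ · cos φ₂ · cos Δλ )
  = atan2(-0.87409, -0.47908) = -118.727° → normalised to [0°, 360°): 241.273°.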